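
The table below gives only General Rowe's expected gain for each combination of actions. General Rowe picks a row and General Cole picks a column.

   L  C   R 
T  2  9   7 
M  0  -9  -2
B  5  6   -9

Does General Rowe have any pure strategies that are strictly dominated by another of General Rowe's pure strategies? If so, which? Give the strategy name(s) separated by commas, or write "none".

M

Nothing dominates T: M at L (2>0); B at C (9>6).
T strictly dominates M — L: 2>0, C: 9>-9, R: 7>-2.
B is not dominated — it holds its own against T at L (5>2); M at L (5>0).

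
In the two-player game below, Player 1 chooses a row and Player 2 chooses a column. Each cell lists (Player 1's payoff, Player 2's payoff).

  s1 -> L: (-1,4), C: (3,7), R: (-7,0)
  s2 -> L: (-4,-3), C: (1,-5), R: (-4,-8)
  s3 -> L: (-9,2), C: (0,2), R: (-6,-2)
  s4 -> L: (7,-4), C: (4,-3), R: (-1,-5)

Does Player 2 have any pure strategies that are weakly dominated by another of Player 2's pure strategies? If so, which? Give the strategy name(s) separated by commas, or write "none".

R

L: no other strategy beats it everywhere (C at s2 (-3>-5); R at s1 (4>0)).
C: no other strategy beats it everywhere (L at s1 (7>4); R at s1 (7>0)).
R is weakly dominated by L (s1: 4>0, s2: -3>-8, s3: 2>-2, s4: -4>-5).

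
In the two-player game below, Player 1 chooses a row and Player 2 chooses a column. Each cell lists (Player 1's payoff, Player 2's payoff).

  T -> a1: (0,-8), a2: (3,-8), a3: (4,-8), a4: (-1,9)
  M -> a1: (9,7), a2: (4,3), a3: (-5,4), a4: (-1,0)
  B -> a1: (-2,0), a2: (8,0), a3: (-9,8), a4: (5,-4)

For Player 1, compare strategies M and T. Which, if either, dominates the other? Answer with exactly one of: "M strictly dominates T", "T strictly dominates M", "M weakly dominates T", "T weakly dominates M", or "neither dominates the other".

neither dominates the other

M's payoffs vs T's, by Player 2's action — a1: 9>0, a2: 4>3, a3: -5<4, a4: -1=-1.
M does better at a1, a2 but worse at a3; neither strategy dominates the other.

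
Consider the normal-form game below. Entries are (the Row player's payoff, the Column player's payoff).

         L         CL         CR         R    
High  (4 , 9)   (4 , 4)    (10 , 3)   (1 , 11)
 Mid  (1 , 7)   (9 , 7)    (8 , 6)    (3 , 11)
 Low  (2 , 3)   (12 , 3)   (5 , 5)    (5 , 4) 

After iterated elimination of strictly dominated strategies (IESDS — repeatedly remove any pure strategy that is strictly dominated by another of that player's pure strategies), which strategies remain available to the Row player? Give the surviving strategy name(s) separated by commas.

High, Mid, Low

The Column player's strategy L is strictly dominated by R (High: 11>9, Mid: 11>7, Low: 4>3) and is removed.
The Column player's strategy CL is strictly dominated by R (High: 11>4, Mid: 11>7, Low: 4>3) and is removed.
Among the remaining strategies, none is strictly dominated by another pure strategy of the same player, so the elimination stops.
Surviving strategies — the Row player: {High, Mid, Low}; the Column player: {CR, R}.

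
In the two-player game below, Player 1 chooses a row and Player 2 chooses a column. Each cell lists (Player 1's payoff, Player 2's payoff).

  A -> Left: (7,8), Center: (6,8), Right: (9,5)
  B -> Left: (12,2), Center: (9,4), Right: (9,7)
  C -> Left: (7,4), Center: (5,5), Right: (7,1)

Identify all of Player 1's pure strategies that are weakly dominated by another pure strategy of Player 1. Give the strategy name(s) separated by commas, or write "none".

A, C

B weakly dominates A — Left: 12>7, Center: 9>6, Right: 9=9.
B is not dominated — it holds its own against A at Left (12>7); C at Left (12>7).
C is weakly dominated by A (Left: 7=7, Center: 6>5, Right: 9>7).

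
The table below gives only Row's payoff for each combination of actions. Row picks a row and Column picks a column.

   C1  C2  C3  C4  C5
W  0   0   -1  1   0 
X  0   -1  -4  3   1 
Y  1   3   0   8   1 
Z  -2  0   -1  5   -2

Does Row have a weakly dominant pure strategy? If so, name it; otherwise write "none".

Y vs W: C1: 1>0, C2: 3>0, C3: 0>-1, C4: 8>1, C5: 1>0.
Y vs X: C1: 1>0, C2: 3>-1, C3: 0>-4, C4: 8>3, C5: 1=1.
Y vs Z: C1: 1>-2, C2: 3>0, C3: 0>-1, C4: 8>5, C5: 1>-2.
Y is at least as good as every other strategy against every opponent action, so it is weakly dominant.

Y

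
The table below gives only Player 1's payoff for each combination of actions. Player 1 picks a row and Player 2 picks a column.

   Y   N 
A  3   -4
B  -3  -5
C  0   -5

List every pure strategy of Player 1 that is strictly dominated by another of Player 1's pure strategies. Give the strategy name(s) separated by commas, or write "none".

Nothing dominates A: B at Y (3>-3); C at Y (3>0).
B: dominated, since A does at least as well everywhere (Y: 3>-3, N: -4>-5).
A strictly dominates C — Y: 3>0, N: -4>-5.

B, C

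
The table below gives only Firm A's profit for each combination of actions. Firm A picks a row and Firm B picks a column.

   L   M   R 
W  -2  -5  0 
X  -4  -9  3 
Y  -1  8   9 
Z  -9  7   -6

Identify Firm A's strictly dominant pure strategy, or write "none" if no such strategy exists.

Y

Y vs W: L: -1>-2, M: 8>-5, R: 9>0.
Y vs X: L: -1>-4, M: 8>-9, R: 9>3.
Y vs Z: L: -1>-9, M: 8>7, R: 9>-6.
Y strictly beats every other strategy against every opponent action, so it is strictly dominant.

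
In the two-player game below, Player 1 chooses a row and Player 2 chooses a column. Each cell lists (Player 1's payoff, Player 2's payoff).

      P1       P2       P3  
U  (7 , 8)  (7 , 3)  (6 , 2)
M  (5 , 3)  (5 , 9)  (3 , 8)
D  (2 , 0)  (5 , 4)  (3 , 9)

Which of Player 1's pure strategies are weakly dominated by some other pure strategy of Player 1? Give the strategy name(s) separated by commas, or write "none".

M, D

Nothing dominates U: M at P1 (7>5); D at P1 (7>2).
M is weakly dominated by U (P1: 7>5, P2: 7>5, P3: 6>3).
U weakly dominates D — P1: 7>2, P2: 7>5, P3: 6>3.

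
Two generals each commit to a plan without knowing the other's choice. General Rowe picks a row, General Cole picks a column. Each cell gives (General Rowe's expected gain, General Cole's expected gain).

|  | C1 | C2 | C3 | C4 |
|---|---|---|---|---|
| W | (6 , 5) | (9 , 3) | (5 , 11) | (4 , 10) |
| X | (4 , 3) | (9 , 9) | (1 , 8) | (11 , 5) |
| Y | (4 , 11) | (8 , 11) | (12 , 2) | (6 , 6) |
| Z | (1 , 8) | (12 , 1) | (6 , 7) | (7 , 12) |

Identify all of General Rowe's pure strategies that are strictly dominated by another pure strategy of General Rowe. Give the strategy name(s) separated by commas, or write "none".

none

Nothing dominates W: X at C1 (6>4); Y at C1 (6>4); Z at C1 (6>1).
Nothing dominates X: W at C2 (9=9); Y at C1 (4=4); Z at C1 (4>1).
Y: no other strategy beats it everywhere (W at C3 (12>5); X at C1 (4=4); Z at C1 (4>1)).
Z is not dominated — it holds its own against W at C2 (12>9); X at C2 (12>9); Y at C2 (12>8).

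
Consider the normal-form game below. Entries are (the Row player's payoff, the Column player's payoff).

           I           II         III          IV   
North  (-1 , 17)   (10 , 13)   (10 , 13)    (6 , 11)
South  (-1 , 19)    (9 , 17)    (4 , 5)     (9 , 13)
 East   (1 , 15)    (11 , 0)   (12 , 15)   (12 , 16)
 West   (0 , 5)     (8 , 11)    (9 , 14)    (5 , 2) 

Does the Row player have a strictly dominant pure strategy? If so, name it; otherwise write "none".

East

East vs North: I: 1>-1, II: 11>10, III: 12>10, IV: 12>6.
East vs South: I: 1>-1, II: 11>9, III: 12>4, IV: 12>9.
East vs West: I: 1>0, II: 11>8, III: 12>9, IV: 12>5.
East strictly beats every other strategy against every opponent action, so it is strictly dominant.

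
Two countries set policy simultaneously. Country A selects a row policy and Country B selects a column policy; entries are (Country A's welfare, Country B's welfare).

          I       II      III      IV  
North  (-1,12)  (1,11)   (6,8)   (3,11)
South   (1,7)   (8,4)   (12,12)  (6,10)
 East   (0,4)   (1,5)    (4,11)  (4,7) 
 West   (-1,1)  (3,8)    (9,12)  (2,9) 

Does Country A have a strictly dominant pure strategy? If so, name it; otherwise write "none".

South

South vs North: I: 1>-1, II: 8>1, III: 12>6, IV: 6>3.
South vs East: I: 1>0, II: 8>1, III: 12>4, IV: 6>4.
South vs West: I: 1>-1, II: 8>3, III: 12>9, IV: 6>2.
South strictly beats every other strategy against every opponent action, so it is strictly dominant.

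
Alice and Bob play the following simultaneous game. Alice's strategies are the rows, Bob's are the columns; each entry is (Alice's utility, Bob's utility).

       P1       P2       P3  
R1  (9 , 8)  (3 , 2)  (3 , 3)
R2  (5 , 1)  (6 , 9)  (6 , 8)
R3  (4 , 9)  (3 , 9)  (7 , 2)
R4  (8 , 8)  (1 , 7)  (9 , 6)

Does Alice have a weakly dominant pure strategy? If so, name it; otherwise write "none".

none

R1 fails to dominate R2 at P2 (3<6).
R2 fails to dominate R1 at P1 (5<9).
R3 fails to dominate R1 at P1 (4<9).
R4 fails to dominate R1 at P1 (8<9).
No single strategy dominates all the others.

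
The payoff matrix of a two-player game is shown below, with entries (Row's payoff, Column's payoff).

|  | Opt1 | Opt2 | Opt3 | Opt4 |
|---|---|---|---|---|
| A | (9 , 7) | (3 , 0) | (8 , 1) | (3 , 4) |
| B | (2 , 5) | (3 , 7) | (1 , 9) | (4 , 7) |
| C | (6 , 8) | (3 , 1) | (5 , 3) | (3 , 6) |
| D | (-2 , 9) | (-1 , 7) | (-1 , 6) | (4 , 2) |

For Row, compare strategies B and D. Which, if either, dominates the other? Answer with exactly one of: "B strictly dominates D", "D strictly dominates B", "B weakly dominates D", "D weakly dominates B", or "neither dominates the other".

B's payoffs vs D's, by Column's action — Opt1: 2>-2, Opt2: 3>-1, Opt3: 1>-1, Opt4: 4=4.
B is at least as good everywhere and strictly better somewhere (tied only at Opt4), so B weakly but not strictly dominates D.

B weakly dominates D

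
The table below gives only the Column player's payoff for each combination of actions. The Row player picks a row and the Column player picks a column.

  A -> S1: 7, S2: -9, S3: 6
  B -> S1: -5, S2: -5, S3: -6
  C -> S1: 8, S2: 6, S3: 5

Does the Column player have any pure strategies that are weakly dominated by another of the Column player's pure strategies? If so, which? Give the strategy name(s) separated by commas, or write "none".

S1: no other strategy beats it everywhere (S2 at A (7>-9); S3 at A (7>6)).
S1 weakly dominates S2 — A: 7>-9, B: -5=-5, C: 8>6.
S1 weakly dominates S3 — A: 7>6, B: -5>-6, C: 8>5.

S2, S3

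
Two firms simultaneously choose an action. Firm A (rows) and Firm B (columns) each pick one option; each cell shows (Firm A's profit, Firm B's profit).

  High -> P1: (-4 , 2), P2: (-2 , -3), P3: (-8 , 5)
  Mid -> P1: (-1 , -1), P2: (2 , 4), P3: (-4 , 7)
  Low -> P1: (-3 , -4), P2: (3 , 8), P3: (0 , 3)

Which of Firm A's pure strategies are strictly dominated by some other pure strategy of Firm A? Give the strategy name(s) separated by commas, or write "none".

High

High: dominated, since Mid does at least as well everywhere (P1: -1>-4, P2: 2>-2, P3: -4>-8).
Mid is not dominated — it holds its own against High at P1 (-1>-4); Low at P1 (-1>-3).
Low: no other strategy beats it everywhere (High at P1 (-3>-4); Mid at P2 (3>2)).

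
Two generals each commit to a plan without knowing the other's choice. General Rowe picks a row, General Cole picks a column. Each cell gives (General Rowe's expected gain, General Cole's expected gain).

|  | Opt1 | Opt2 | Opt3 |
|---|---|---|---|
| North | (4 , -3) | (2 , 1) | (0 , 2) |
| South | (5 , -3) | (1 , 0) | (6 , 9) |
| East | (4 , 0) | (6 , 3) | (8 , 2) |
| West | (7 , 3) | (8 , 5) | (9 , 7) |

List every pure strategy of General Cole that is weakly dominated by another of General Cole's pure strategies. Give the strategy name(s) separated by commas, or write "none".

Opt1

Opt1 is weakly dominated by Opt2 (North: 1>-3, South: 0>-3, East: 3>0, West: 5>3).
Opt2: no other strategy beats it everywhere (Opt1 at North (1>-3); Opt3 at East (3>2)).
Opt3 is not dominated — it holds its own against Opt1 at North (2>-3); Opt2 at North (2>1).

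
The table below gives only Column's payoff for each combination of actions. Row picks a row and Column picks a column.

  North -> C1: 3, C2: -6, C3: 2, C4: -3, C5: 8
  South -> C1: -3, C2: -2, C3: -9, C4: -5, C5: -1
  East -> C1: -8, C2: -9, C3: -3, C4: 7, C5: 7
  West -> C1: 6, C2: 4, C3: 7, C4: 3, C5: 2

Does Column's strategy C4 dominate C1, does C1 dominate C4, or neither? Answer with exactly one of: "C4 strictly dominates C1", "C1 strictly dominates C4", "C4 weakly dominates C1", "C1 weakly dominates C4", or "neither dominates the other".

C4's payoffs vs C1's, by Row's action — North: -3<3, South: -5<-3, East: 7>-8, West: 3<6.
C4 does better at East but worse at North, South, West; neither strategy dominates the other.

neither dominates the other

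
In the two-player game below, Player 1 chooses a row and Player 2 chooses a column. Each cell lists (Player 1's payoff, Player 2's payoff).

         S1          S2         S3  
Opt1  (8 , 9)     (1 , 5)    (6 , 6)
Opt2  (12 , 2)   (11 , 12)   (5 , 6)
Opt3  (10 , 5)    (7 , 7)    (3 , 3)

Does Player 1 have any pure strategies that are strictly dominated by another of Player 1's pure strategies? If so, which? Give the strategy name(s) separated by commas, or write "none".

Nothing dominates Opt1: Opt2 at S3 (6>5); Opt3 at S3 (6>3).
Opt2 is not dominated — it holds its own against Opt1 at S1 (12>8); Opt3 at S1 (12>10).
Opt2 strictly dominates Opt3 — S1: 12>10, S2: 11>7, S3: 5>3.

Opt3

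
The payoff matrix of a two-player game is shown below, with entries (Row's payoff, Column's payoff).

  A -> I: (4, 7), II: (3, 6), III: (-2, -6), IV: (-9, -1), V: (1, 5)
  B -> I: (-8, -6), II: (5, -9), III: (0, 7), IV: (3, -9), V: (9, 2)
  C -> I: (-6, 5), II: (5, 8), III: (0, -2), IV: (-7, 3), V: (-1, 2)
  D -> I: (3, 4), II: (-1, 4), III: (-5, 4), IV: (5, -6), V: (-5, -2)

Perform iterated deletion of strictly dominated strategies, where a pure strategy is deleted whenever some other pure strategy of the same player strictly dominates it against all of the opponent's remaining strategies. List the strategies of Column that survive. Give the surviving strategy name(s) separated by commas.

Column's strategy IV is strictly dominated by I (A: 7>-1, B: -6>-9, C: 5>3, D: 4>-6) and is removed.
Row's strategy D is strictly dominated by A (I: 4>3, II: 3>-1, III: -2>-5, V: 1>-5) and is removed.
Among the remaining strategies, none is strictly dominated by another pure strategy of the same player, so the elimination stops.
Surviving strategies — Row: {A, B, C}; Column: {I, II, III, V}.

I, II, III, V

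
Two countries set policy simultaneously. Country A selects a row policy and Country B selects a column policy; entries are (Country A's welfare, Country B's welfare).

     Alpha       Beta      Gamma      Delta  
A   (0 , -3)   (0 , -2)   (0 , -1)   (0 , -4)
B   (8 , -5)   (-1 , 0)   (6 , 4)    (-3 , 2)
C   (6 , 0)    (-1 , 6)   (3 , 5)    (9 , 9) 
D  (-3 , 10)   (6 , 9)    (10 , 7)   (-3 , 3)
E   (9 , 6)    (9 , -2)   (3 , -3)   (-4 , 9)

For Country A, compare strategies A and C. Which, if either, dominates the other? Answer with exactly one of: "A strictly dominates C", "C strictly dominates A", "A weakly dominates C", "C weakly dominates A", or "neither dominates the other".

neither dominates the other

Compare A to C across each opponent action: Alpha: 0<6, Beta: 0>-1, Gamma: 0<3, Delta: 0<9.
A does better at Beta but worse at Alpha, Gamma, Delta; neither strategy dominates the other.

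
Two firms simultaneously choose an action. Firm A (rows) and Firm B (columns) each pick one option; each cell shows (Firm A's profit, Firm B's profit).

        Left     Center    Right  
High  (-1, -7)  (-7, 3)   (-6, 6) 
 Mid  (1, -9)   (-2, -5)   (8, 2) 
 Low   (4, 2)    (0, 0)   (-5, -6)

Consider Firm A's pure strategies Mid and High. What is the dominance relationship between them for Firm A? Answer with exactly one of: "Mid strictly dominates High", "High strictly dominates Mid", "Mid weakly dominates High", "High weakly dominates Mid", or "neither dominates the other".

Mid's payoffs vs High's, by Firm B's action — Left: 1>-1, Center: -2>-7, Right: 8>-6.
Mid gives a strictly higher payoff against each opponent action, so Mid strictly dominates High.

Mid strictly dominates High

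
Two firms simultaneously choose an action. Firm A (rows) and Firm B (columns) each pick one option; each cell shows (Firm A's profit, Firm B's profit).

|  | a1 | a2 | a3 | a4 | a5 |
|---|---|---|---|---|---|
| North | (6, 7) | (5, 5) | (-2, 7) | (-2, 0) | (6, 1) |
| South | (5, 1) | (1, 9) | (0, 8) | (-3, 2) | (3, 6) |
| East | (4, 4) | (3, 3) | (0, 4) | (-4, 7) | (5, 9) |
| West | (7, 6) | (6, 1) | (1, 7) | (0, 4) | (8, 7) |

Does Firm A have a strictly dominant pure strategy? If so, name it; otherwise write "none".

West

West vs North: a1: 7>6, a2: 6>5, a3: 1>-2, a4: 0>-2, a5: 8>6.
West vs South: a1: 7>5, a2: 6>1, a3: 1>0, a4: 0>-3, a5: 8>3.
West vs East: a1: 7>4, a2: 6>3, a3: 1>0, a4: 0>-4, a5: 8>5.
West strictly beats every other strategy against every opponent action, so it is strictly dominant.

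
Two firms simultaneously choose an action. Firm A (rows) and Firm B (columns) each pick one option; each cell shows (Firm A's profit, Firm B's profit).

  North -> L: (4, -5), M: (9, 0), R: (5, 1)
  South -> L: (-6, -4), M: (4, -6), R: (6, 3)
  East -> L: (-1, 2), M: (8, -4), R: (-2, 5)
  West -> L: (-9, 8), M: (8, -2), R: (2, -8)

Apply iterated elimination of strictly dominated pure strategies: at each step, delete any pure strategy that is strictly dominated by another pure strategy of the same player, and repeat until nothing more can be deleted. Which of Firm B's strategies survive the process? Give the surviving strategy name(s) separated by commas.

Firm A's strategy East is strictly dominated by North (L: 4>-1, M: 9>8, R: 5>-2) and is removed.
Firm A's strategy West is strictly dominated by North (L: 4>-9, M: 9>8, R: 5>2) and is removed.
Column L is eliminated: R beats it against every remaining row (North: 1>-5, South: 3>-4).
Column M is eliminated: R beats it against every remaining row (North: 1>0, South: 3>-6).
Firm A's strategy North is strictly dominated by South (R: 6>5) and is removed.
Among the remaining strategies, none is strictly dominated by another pure strategy of the same player, so the elimination stops.
Surviving strategies — Firm A: {South}; Firm B: {R}.

R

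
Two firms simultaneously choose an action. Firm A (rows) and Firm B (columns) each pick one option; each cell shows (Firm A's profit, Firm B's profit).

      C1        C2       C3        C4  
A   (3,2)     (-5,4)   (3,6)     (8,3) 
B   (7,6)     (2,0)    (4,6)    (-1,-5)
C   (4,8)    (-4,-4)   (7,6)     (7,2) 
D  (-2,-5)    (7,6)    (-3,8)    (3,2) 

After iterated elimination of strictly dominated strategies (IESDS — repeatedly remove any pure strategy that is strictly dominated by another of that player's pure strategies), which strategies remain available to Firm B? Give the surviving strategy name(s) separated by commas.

For Firm B, C3 strictly dominates C2 on the remaining rows (A: 6>4, B: 6>0, C: 6>-4, D: 8>6); eliminate C2.
Firm A's strategy D is strictly dominated by A (C1: 3>-2, C3: 3>-3, C4: 8>3) and is removed.
Column C4 is eliminated: C3 beats it against every remaining row (A: 6>3, B: 6>-5, C: 6>2).
Row A is eliminated: B beats it against every remaining column (C1: 7>3, C3: 4>3).
Among the remaining strategies, none is strictly dominated by another pure strategy of the same player, so the elimination stops.
Surviving strategies — Firm A: {B, C}; Firm B: {C1, C3}.

C1, C3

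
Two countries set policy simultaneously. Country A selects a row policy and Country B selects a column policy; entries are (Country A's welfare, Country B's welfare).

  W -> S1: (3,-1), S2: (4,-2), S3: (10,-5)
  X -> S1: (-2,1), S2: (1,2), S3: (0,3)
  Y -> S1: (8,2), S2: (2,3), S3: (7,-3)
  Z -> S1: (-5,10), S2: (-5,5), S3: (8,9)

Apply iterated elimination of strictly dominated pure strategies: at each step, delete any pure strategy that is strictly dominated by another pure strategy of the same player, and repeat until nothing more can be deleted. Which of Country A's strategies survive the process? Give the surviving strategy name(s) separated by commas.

Country A's strategy X is strictly dominated by W (S1: 3>-2, S2: 4>1, S3: 10>0) and is removed.
For Country A, W strictly dominates Z on the remaining columns (S1: 3>-5, S2: 4>-5, S3: 10>8); eliminate Z.
For Country B, S1 strictly dominates S3 on the remaining rows (W: -1>-5, Y: 2>-3); eliminate S3.
Among the remaining strategies, none is strictly dominated by another pure strategy of the same player, so the elimination stops.
Surviving strategies — Country A: {W, Y}; Country B: {S1, S2}.

W, Y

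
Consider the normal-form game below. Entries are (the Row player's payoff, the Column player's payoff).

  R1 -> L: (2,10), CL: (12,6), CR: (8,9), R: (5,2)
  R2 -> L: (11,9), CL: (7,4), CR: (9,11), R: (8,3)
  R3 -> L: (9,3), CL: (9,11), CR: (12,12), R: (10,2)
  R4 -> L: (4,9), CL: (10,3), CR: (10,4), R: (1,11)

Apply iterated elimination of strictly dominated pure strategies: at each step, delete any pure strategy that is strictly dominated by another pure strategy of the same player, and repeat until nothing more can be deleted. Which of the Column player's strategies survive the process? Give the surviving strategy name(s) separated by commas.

CR

Column CL is eliminated: CR beats it against every remaining row (R1: 9>6, R2: 11>4, R3: 12>11, R4: 4>3).
For the Row player, R2 strictly dominates R1 on the remaining columns (L: 11>2, CR: 9>8, R: 8>5); eliminate R1.
The Row player's strategy R4 is strictly dominated by R3 (L: 9>4, CR: 12>10, R: 10>1) and is removed.
The Column player's strategy L is strictly dominated by CR (R2: 11>9, R3: 12>3) and is removed.
Row R2 is eliminated: R3 beats it against every remaining column (CR: 12>9, R: 10>8).
The Column player's strategy R is strictly dominated by CR (R3: 12>2) and is removed.
Among the remaining strategies, none is strictly dominated by another pure strategy of the same player, so the elimination stops.
Surviving strategies — the Row player: {R3}; the Column player: {CR}.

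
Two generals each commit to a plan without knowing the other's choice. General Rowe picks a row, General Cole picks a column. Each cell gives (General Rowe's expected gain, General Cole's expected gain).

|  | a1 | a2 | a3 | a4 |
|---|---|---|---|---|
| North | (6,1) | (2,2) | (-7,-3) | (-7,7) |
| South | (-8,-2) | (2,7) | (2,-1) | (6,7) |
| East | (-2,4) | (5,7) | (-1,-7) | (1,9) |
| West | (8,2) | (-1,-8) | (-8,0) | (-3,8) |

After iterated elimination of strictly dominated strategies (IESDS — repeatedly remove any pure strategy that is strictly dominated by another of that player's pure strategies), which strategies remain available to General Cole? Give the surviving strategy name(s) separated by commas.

a2, a4

For General Cole, a4 strictly dominates a1 on the remaining rows (North: 7>1, South: 7>-2, East: 9>4, West: 8>2); eliminate a1.
For General Rowe, East strictly dominates North on the remaining columns (a2: 5>2, a3: -1>-7, a4: 1>-7); eliminate North.
General Rowe's strategy West is strictly dominated by South (a2: 2>-1, a3: 2>-8, a4: 6>-3) and is removed.
Column a3 is eliminated: a2 beats it against every remaining row (South: 7>-1, East: 7>-7).
Among the remaining strategies, none is strictly dominated by another pure strategy of the same player, so the elimination stops.
Surviving strategies — General Rowe: {South, East}; General Cole: {a2, a4}.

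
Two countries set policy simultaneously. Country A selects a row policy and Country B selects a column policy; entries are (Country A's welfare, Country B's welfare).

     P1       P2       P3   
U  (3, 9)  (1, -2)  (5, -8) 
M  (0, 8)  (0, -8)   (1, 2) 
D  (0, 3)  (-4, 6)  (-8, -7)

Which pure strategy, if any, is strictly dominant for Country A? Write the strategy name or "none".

U vs M: P1: 3>0, P2: 1>0, P3: 5>1.
U vs D: P1: 3>0, P2: 1>-4, P3: 5>-8.
U strictly beats every other strategy against every opponent action, so it is strictly dominant.

U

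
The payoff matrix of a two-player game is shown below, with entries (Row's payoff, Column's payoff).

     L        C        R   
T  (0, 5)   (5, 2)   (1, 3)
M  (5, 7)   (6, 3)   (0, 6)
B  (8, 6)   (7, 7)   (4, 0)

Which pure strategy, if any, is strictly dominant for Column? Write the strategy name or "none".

L fails to dominate C at B (6<7).
C fails to dominate L at T (2<5).
R fails to dominate L at T (3<5).
No single strategy dominates all the others.

none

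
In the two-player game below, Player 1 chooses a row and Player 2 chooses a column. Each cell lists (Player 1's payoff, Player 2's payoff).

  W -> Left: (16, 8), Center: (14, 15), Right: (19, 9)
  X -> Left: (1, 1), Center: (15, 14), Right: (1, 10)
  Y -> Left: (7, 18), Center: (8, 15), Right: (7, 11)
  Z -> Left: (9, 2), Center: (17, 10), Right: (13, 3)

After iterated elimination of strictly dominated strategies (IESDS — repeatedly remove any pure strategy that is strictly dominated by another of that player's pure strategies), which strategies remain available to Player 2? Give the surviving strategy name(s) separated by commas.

Center

Player 1's strategy X is strictly dominated by Z (Left: 9>1, Center: 17>15, Right: 13>1) and is removed.
Row Y is eliminated: W beats it against every remaining column (Left: 16>7, Center: 14>8, Right: 19>7).
For Player 2, Center strictly dominates Left on the remaining rows (W: 15>8, Z: 10>2); eliminate Left.
For Player 2, Center strictly dominates Right on the remaining rows (W: 15>9, Z: 10>3); eliminate Right.
For Player 1, Z strictly dominates W on the remaining columns (Center: 17>14); eliminate W.
Among the remaining strategies, none is strictly dominated by another pure strategy of the same player, so the elimination stops.
Surviving strategies — Player 1: {Z}; Player 2: {Center}.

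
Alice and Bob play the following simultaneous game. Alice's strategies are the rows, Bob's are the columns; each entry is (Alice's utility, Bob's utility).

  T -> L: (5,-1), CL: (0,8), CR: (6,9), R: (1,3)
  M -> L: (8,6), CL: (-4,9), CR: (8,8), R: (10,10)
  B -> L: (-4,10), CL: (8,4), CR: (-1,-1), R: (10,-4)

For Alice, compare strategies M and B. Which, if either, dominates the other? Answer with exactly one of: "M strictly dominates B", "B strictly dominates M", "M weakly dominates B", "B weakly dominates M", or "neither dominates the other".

neither dominates the other

Compare M to B across every action of Bob: L: 8>-4, CL: -4<8, CR: 8>-1, R: 10=10.
M does better at L, CR but worse at CL; neither strategy dominates the other.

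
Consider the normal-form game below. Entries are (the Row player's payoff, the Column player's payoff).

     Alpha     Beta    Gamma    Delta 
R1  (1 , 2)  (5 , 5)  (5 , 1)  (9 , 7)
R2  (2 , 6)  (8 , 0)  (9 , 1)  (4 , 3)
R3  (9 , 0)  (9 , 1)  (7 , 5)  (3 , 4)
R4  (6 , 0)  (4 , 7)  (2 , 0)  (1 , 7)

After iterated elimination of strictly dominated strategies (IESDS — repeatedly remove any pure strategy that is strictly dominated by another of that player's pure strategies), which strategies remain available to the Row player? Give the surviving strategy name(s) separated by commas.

R1, R2, R3

The Row player's strategy R4 is strictly dominated by R3 (Alpha: 9>6, Beta: 9>4, Gamma: 7>2, Delta: 3>1) and is removed.
For the Column player, Delta strictly dominates Beta on the remaining rows (R1: 7>5, R2: 3>0, R3: 4>1); eliminate Beta.
Among the remaining strategies, none is strictly dominated by another pure strategy of the same player, so the elimination stops.
Surviving strategies — the Row player: {R1, R2, R3}; the Column player: {Alpha, Gamma, Delta}.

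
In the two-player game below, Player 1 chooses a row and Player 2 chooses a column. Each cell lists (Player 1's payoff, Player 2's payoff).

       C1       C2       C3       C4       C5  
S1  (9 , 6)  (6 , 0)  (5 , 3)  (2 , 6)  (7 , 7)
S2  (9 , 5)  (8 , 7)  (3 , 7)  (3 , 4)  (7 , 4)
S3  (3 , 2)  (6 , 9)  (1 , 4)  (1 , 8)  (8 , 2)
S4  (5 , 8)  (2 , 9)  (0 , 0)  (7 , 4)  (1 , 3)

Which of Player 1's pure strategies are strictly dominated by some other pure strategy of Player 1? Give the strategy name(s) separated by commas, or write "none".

S1: no other strategy beats it everywhere (S2 at C1 (9=9); S3 at C1 (9>3); S4 at C1 (9>5)).
S2: no other strategy beats it everywhere (S1 at C1 (9=9); S3 at C1 (9>3); S4 at C1 (9>5)).
S3 is not dominated — it holds its own against S1 at C2 (6=6); S2 at C5 (8>7); S4 at C2 (6>2).
S4 is not dominated — it holds its own against S1 at C4 (7>2); S2 at C4 (7>3); S3 at C1 (5>3).

none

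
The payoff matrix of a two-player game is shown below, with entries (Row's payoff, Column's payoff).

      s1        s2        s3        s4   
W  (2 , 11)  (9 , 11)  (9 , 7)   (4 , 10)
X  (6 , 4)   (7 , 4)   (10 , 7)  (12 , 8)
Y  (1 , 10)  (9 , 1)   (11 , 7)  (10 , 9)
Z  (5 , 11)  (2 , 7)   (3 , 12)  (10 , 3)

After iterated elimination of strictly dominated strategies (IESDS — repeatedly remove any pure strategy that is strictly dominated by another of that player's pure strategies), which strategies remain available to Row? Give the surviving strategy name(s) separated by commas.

For Row, X strictly dominates Z on the remaining columns (s1: 6>5, s2: 7>2, s3: 10>3, s4: 12>10); eliminate Z.
For Column, s4 strictly dominates s3 on the remaining rows (W: 10>7, X: 8>7, Y: 9>7); eliminate s3.
Among the remaining strategies, none is strictly dominated by another pure strategy of the same player, so the elimination stops.
Surviving strategies — Row: {W, X, Y}; Column: {s1, s2, s4}.

W, X, Y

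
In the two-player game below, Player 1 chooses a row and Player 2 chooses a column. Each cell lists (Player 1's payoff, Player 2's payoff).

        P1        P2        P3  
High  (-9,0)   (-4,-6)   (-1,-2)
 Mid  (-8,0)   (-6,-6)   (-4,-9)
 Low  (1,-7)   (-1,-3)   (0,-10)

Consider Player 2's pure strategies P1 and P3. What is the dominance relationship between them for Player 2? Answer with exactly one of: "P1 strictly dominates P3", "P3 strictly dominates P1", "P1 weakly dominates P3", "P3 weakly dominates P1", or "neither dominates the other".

P1 strictly dominates P3

Compare P1 to P3 across each opponent action: High: 0>-2, Mid: 0>-9, Low: -7>-10.
Every comparison favours P1, so P1 strictly dominates P3.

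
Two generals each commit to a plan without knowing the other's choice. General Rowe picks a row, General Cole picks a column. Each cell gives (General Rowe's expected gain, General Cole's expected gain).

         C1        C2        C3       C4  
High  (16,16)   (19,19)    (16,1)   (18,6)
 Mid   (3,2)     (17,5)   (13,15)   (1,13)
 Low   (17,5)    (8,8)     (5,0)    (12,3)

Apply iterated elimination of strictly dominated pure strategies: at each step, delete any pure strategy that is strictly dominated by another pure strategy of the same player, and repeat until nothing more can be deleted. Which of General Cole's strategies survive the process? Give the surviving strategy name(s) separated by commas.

For General Rowe, High strictly dominates Mid on the remaining columns (C1: 16>3, C2: 19>17, C3: 16>13, C4: 18>1); eliminate Mid.
General Cole's strategy C1 is strictly dominated by C2 (High: 19>16, Low: 8>5) and is removed.
Row Low is eliminated: High beats it against every remaining column (C2: 19>8, C3: 16>5, C4: 18>12).
Column C3 is eliminated: C2 beats it against every remaining row (High: 19>1).
For General Cole, C2 strictly dominates C4 on the remaining rows (High: 19>6); eliminate C4.
Among the remaining strategies, none is strictly dominated by another pure strategy of the same player, so the elimination stops.
Surviving strategies — General Rowe: {High}; General Cole: {C2}.

C2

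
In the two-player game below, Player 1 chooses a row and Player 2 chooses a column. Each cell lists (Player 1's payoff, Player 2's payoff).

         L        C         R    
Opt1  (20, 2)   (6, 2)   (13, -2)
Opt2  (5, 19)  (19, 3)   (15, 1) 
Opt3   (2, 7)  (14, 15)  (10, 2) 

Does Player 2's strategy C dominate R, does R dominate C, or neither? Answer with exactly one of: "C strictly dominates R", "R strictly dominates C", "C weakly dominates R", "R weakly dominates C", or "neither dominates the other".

C strictly dominates R

C's payoffs vs R's, by Player 1's action — Opt1: 2>-2, Opt2: 3>1, Opt3: 15>2.
C gives a strictly higher payoff against each choice by Player 1, so C strictly dominates R.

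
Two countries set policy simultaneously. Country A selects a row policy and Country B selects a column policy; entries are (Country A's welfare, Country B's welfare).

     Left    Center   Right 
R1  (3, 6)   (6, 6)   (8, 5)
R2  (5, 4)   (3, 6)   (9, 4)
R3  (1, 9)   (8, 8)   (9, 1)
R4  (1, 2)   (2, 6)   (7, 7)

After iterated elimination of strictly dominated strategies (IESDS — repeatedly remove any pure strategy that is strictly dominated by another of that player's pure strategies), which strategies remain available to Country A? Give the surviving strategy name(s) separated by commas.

Country A's strategy R4 is strictly dominated by R1 (Left: 3>1, Center: 6>2, Right: 8>7) and is removed.
Column Right is eliminated: Center beats it against every remaining row (R1: 6>5, R2: 6>4, R3: 8>1).
Among the remaining strategies, none is strictly dominated by another pure strategy of the same player, so the elimination stops.
Surviving strategies — Country A: {R1, R2, R3}; Country B: {Left, Center}.

R1, R2, R3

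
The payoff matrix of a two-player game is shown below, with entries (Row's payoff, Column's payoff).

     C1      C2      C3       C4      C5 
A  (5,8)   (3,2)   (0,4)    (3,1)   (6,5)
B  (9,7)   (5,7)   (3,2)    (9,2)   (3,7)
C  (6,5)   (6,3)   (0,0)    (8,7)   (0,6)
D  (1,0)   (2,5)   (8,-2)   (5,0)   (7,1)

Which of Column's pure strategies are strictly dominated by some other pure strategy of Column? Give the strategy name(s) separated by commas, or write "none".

C3

Nothing dominates C1: C2 at A (8>2); C3 at A (8>4); C4 at A (8>1); C5 at A (8>5).
C2: no other strategy beats it everywhere (C1 at B (7=7); C3 at B (7>2); C4 at A (2>1); C5 at B (7=7)).
C1 strictly dominates C3 — A: 8>4, B: 7>2, C: 5>0, D: 0>-2.
C4 is not dominated — it holds its own against C1 at C (7>5); C2 at C (7>3); C3 at B (2=2); C5 at C (7>6).
C5: no other strategy beats it everywhere (C1 at B (7=7); C2 at A (5>2); C3 at A (5>4); C4 at A (5>1)).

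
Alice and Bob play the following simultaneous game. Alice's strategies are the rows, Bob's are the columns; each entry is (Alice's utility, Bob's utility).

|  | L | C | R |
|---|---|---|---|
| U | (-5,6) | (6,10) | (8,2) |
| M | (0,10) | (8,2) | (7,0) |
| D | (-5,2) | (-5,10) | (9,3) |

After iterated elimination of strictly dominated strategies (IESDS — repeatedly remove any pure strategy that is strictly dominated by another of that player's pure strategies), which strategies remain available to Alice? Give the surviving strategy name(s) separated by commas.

For Bob, C strictly dominates R on the remaining rows (U: 10>2, M: 2>0, D: 10>3); eliminate R.
For Alice, M strictly dominates U on the remaining columns (L: 0>-5, C: 8>6); eliminate U.
Row D is eliminated: M beats it against every remaining column (L: 0>-5, C: 8>-5).
Bob's strategy C is strictly dominated by L (M: 10>2) and is removed.
Among the remaining strategies, none is strictly dominated by another pure strategy of the same player, so the elimination stops.
Surviving strategies — Alice: {M}; Bob: {L}.

M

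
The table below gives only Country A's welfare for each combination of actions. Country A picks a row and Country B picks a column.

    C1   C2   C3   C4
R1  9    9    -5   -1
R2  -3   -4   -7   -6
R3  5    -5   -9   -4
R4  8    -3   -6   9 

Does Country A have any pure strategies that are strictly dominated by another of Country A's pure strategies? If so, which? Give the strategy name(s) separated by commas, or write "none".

R2, R3

R1: no other strategy beats it everywhere (R2 at C1 (9>-3); R3 at C1 (9>5); R4 at C1 (9>8)).
R1 strictly dominates R2 — C1: 9>-3, C2: 9>-4, C3: -5>-7, C4: -1>-6.
R1 strictly dominates R3 — C1: 9>5, C2: 9>-5, C3: -5>-9, C4: -1>-4.
Nothing dominates R4: R1 at C4 (9>-1); R2 at C1 (8>-3); R3 at C1 (8>5).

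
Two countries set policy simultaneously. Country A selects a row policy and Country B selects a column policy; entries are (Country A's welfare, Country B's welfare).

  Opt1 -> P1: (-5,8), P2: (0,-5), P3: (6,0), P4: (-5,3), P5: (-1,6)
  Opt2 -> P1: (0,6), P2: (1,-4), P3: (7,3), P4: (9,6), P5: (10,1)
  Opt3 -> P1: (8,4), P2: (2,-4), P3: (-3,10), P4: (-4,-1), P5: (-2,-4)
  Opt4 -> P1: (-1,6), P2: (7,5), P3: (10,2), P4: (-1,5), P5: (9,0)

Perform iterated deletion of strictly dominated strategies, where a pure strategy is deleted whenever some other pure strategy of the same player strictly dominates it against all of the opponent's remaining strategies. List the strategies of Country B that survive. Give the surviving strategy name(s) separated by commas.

Country A's strategy Opt1 is strictly dominated by Opt2 (P1: 0>-5, P2: 1>0, P3: 7>6, P4: 9>-5, P5: 10>-1) and is removed.
Column P2 is eliminated: P1 beats it against every remaining row (Opt2: 6>-4, Opt3: 4>-4, Opt4: 6>5).
Column P5 is eliminated: P1 beats it against every remaining row (Opt2: 6>1, Opt3: 4>-4, Opt4: 6>0).
Among the remaining strategies, none is strictly dominated by another pure strategy of the same player, so the elimination stops.
Surviving strategies — Country A: {Opt2, Opt3, Opt4}; Country B: {P1, P3, P4}.

P1, P3, P4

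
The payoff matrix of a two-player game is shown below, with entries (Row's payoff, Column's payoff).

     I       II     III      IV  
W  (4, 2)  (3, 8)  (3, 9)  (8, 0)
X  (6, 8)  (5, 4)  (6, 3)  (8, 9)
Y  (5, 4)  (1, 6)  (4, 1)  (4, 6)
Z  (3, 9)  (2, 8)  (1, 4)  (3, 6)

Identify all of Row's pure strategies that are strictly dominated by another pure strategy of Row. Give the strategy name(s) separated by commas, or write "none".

Y, Z

Nothing dominates W: X at IV (8=8); Y at II (3>1); Z at I (4>3).
X is not dominated — it holds its own against W at I (6>4); Y at I (6>5); Z at I (6>3).
Y: dominated, since X does at least as well everywhere (I: 6>5, II: 5>1, III: 6>4, IV: 8>4).
Z: dominated, since W does at least as well everywhere (I: 4>3, II: 3>2, III: 3>1, IV: 8>3).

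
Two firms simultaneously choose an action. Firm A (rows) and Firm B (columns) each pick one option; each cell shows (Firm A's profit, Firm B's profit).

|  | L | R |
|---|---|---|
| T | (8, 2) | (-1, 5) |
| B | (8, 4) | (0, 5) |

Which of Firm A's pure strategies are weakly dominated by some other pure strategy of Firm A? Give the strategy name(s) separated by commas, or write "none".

T is weakly dominated by B (L: 8=8, R: 0>-1).
Nothing dominates B: T at R (0>-1).

T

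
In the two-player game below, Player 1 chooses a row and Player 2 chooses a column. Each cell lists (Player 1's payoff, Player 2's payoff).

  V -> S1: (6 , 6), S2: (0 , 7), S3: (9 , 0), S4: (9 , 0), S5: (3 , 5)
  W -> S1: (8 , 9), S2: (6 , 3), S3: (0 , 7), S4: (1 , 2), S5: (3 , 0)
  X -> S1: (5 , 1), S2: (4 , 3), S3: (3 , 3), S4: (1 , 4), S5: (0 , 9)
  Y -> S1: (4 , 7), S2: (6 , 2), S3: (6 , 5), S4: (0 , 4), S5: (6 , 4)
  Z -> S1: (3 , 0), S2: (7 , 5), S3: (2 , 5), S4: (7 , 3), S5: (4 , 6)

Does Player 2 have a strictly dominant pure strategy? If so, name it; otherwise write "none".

none

S1 fails to dominate S2 at V (6<7).
S2 fails to dominate S1 at W (3<9).
S3 fails to dominate S1 at V (0<6).
S4 fails to dominate S1 at V (0<6).
S5 fails to dominate S1 at V (5<6).
No single strategy dominates all the others.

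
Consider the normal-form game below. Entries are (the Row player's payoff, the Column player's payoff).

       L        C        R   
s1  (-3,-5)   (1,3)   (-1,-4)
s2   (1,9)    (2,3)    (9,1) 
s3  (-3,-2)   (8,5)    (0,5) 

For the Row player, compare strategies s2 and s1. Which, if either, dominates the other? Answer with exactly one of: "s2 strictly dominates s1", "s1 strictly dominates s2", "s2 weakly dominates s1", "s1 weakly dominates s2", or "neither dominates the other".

s2 strictly dominates s1

s2's payoffs vs s1's, by the Column player's action — L: 1>-3, C: 2>1, R: 9>-1.
s2 gives a strictly higher payoff against each choice by the Column player, so s2 strictly dominates s1.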